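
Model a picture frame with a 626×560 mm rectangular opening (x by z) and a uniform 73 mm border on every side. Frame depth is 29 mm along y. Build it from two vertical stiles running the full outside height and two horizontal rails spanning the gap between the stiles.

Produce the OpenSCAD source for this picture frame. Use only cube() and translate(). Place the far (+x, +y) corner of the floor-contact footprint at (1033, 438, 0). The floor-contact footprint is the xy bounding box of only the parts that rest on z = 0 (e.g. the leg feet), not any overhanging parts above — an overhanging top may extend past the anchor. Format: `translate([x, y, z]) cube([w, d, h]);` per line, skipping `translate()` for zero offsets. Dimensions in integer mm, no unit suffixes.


translate([261, 409, 0]) cube([73, 29, 706]);
translate([960, 409, 0]) cube([73, 29, 706]);
translate([334, 409, 0]) cube([626, 29, 73]);
translate([334, 409, 633]) cube([626, 29, 73]);


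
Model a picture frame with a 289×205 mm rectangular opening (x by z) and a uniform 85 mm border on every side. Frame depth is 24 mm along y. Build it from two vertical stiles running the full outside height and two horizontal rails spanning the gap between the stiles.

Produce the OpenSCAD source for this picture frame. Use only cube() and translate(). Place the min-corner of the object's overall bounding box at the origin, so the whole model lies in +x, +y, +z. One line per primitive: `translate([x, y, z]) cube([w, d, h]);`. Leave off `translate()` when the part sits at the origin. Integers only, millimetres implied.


cube([85, 24, 375]);
translate([374, 0, 0]) cube([85, 24, 375]);
translate([85, 0, 0]) cube([289, 24, 85]);
translate([85, 0, 290]) cube([289, 24, 85]);


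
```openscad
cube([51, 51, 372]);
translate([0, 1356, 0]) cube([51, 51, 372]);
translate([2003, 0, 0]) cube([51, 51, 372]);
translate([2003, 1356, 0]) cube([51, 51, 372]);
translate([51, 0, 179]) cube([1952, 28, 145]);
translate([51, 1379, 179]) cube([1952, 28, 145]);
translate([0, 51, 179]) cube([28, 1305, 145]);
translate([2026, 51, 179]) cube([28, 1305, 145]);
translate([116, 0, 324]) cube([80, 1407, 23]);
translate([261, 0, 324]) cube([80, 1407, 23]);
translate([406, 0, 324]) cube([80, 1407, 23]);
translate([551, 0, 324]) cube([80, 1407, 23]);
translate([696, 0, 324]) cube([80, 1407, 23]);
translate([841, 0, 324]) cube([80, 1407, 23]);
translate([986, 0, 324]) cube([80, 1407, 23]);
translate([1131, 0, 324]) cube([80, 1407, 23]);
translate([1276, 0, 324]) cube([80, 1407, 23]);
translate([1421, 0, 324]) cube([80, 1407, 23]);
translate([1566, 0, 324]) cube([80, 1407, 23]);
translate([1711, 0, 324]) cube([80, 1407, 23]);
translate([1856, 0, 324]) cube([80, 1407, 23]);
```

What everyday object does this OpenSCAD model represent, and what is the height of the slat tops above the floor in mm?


A bed frame. The slat-top height is 347 mm.

Four posts, four rails, and a row of slats — a bed frame. Slats sit on the rails at z = 179 + 145 = 324; with slat thickness 23, the top is 347 mm.


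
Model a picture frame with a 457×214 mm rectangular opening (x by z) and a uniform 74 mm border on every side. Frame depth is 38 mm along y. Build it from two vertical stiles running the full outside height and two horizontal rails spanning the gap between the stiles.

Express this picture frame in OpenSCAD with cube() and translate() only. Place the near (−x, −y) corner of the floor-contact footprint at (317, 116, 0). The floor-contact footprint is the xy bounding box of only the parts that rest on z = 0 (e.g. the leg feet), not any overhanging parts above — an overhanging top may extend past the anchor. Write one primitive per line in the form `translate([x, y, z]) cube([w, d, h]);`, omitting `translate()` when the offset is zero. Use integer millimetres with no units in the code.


translate([317, 116, 0]) cube([74, 38, 362]);
translate([848, 116, 0]) cube([74, 38, 362]);
translate([391, 116, 0]) cube([457, 38, 74]);
translate([391, 116, 288]) cube([457, 38, 74]);


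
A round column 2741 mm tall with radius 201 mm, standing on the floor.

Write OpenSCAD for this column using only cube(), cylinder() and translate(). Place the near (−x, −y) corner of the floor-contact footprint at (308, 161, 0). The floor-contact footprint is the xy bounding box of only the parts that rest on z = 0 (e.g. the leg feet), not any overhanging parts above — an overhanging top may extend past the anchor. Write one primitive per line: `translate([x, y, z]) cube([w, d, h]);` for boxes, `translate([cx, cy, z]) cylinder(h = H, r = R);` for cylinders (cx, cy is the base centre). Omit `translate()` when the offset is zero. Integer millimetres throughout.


translate([509, 362, 0]) cylinder(h = 2741, r = 201);


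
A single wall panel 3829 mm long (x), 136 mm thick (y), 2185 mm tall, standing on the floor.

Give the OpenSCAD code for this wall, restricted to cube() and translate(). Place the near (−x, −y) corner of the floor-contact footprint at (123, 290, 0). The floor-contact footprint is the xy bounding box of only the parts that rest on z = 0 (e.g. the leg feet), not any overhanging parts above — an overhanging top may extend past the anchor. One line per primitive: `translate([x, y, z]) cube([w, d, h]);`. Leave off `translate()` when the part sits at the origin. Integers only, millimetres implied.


translate([123, 290, 0]) cube([3829, 136, 2185]);


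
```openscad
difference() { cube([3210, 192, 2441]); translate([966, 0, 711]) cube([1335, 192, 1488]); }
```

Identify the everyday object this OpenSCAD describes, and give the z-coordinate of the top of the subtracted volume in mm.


A wall with a window opening. The window head height is 2199 mm.

A wall with a rectangular opening subtracted — a window. Sill at z = 711, opening 1488 mm tall, so the head is at 711 + 1488 = 2199 mm.


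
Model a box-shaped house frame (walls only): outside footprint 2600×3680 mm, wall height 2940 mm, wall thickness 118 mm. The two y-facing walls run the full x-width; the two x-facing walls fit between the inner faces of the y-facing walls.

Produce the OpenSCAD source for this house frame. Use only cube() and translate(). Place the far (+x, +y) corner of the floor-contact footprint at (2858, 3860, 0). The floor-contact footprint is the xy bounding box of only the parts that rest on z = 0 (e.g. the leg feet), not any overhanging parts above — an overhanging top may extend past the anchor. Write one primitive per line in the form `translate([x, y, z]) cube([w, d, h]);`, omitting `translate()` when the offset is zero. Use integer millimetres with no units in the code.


translate([258, 180, 0]) cube([2600, 118, 2940]);
translate([258, 3742, 0]) cube([2600, 118, 2940]);
translate([258, 298, 0]) cube([118, 3444, 2940]);
translate([2740, 298, 0]) cube([118, 3444, 2940]);


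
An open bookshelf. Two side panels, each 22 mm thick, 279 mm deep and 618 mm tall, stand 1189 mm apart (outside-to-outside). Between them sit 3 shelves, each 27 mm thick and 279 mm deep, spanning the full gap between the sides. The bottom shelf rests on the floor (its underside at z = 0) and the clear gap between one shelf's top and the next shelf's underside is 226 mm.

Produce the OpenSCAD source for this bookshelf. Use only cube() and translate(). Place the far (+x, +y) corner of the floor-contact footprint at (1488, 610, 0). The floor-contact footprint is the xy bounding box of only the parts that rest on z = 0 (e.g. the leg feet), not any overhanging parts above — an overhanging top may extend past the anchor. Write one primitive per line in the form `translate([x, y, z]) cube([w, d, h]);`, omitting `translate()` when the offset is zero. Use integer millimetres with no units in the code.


translate([299, 331, 0]) cube([22, 279, 618]);
translate([1466, 331, 0]) cube([22, 279, 618]);
translate([321, 331, 0]) cube([1145, 279, 27]);
translate([321, 331, 253]) cube([1145, 279, 27]);
translate([321, 331, 506]) cube([1145, 279, 27]);


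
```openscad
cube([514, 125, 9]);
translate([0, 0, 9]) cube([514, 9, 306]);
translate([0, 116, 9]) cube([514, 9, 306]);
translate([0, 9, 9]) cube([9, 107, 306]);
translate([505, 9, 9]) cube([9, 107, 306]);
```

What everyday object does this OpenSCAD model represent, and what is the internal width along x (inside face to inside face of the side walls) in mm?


An open box. The internal width is 496 mm.

A 514×125 base slab with four walls standing on it — an open box. The base is 514 mm wide and the walls are 9 mm thick, so the internal width is 514 − 2 × 9 = 496 mm.


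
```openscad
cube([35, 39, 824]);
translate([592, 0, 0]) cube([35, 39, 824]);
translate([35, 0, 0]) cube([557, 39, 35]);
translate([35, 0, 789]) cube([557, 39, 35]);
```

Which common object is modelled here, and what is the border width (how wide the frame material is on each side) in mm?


A picture frame. The border width is 35 mm.

Four thin pieces enclosing a rectangular opening — a picture frame. The two full-height stiles are 824 mm tall; the top rail sits at z = 789 and is 35 mm tall, so the border above the opening is 824 − 789 = 35 mm, matching the stile x-width.


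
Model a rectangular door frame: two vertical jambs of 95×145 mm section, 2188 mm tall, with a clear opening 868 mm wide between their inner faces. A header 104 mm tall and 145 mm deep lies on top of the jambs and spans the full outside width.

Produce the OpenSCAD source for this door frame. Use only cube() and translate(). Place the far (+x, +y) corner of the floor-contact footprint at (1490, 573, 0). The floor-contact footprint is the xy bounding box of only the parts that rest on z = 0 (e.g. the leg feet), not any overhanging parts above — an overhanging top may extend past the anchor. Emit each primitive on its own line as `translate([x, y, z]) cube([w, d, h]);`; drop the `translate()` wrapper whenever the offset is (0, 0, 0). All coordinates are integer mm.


translate([432, 428, 0]) cube([95, 145, 2188]);
translate([1395, 428, 0]) cube([95, 145, 2188]);
translate([432, 428, 2188]) cube([1058, 145, 104]);


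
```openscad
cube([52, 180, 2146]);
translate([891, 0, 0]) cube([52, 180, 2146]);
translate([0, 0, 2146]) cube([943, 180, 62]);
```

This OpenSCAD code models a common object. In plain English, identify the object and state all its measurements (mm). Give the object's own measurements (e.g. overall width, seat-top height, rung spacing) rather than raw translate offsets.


A door frame. The clear opening is 839 mm wide and 2146 mm high. Two 52 mm wide jambs, 180 mm deep, stand either side of the opening from the floor to the top of the opening. A 62 mm thick head sits across the top of both jambs, spanning the full outside width of the frame.


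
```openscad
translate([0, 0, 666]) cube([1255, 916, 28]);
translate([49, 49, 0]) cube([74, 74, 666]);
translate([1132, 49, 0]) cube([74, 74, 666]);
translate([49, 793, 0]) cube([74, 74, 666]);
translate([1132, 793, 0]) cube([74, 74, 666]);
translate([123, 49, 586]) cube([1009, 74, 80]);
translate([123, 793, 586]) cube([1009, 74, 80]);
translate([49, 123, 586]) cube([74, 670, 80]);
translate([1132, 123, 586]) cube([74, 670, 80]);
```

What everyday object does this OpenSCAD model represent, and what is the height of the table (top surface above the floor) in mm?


A table. The table height is 694 mm.

A 1255×916×28 slab sits at z = 666 on four 74 mm square posts — a table. The top surface is at 666 + 28 = 694 mm.


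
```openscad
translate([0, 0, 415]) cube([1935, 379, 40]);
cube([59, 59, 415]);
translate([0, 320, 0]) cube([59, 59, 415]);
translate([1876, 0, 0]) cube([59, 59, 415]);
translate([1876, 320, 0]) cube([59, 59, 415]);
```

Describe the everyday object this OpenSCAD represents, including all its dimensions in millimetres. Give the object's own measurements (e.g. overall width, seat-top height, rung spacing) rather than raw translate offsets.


A long wooden bench with a 1935 mm (x) × 379 mm (y) seat, 40 mm thick, its top surface 455 mm above the floor. Four 59 mm square legs at the seat corners, flush with the edges, run from z = 0 to the seat underside.


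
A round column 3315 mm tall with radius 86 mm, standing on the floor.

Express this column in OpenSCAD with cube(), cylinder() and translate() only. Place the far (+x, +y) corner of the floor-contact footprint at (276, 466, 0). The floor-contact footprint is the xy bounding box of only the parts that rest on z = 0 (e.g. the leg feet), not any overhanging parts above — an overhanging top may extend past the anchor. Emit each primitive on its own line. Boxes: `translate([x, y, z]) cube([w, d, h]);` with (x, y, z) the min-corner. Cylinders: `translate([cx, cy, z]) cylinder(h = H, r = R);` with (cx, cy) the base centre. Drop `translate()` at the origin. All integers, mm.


translate([190, 380, 0]) cylinder(h = 3315, r = 86);


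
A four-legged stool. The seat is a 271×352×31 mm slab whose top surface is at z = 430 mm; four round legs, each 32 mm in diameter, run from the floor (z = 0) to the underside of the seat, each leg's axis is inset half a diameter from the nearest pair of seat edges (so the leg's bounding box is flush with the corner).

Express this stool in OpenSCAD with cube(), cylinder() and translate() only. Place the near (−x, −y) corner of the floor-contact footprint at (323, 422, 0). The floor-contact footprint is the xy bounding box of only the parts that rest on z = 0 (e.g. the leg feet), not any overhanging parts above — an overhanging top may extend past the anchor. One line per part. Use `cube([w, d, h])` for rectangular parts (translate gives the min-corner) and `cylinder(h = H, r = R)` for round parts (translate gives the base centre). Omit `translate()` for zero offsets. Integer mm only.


translate([323, 422, 399]) cube([271, 352, 31]);
translate([339, 438, 0]) cylinder(h = 399, r = 16);
translate([578, 438, 0]) cylinder(h = 399, r = 16);
translate([339, 758, 0]) cylinder(h = 399, r = 16);
translate([578, 758, 0]) cylinder(h = 399, r = 16);


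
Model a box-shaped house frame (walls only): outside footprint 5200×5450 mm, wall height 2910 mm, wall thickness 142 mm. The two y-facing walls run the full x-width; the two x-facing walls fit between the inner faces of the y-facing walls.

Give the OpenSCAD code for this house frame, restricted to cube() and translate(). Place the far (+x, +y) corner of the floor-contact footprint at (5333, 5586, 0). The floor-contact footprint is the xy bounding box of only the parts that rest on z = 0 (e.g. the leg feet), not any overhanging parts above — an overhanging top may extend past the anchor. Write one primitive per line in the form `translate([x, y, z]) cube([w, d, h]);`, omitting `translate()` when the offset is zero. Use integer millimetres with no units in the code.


translate([133, 136, 0]) cube([5200, 142, 2910]);
translate([133, 5444, 0]) cube([5200, 142, 2910]);
translate([133, 278, 0]) cube([142, 5166, 2910]);
translate([5191, 278, 0]) cube([142, 5166, 2910]);


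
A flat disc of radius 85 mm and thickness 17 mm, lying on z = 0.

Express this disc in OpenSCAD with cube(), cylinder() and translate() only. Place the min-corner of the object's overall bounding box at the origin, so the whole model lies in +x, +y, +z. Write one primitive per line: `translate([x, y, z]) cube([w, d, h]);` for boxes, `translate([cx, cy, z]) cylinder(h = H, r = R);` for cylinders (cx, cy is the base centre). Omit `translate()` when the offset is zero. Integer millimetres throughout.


translate([85, 85, 0]) cylinder(h = 17, r = 85);


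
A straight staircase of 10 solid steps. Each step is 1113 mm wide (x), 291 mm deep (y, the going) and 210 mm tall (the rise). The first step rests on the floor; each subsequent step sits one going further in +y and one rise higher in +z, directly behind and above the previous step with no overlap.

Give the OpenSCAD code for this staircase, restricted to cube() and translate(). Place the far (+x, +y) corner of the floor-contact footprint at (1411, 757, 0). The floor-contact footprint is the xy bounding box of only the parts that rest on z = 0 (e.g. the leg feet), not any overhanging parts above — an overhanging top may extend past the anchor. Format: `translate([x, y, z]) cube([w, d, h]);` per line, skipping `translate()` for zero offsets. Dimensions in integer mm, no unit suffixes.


translate([298, 466, 0]) cube([1113, 291, 210]);
translate([298, 757, 210]) cube([1113, 291, 210]);
translate([298, 1048, 420]) cube([1113, 291, 210]);
translate([298, 1339, 630]) cube([1113, 291, 210]);
translate([298, 1630, 840]) cube([1113, 291, 210]);
translate([298, 1921, 1050]) cube([1113, 291, 210]);
translate([298, 2212, 1260]) cube([1113, 291, 210]);
translate([298, 2503, 1470]) cube([1113, 291, 210]);
translate([298, 2794, 1680]) cube([1113, 291, 210]);
translate([298, 3085, 1890]) cube([1113, 291, 210]);


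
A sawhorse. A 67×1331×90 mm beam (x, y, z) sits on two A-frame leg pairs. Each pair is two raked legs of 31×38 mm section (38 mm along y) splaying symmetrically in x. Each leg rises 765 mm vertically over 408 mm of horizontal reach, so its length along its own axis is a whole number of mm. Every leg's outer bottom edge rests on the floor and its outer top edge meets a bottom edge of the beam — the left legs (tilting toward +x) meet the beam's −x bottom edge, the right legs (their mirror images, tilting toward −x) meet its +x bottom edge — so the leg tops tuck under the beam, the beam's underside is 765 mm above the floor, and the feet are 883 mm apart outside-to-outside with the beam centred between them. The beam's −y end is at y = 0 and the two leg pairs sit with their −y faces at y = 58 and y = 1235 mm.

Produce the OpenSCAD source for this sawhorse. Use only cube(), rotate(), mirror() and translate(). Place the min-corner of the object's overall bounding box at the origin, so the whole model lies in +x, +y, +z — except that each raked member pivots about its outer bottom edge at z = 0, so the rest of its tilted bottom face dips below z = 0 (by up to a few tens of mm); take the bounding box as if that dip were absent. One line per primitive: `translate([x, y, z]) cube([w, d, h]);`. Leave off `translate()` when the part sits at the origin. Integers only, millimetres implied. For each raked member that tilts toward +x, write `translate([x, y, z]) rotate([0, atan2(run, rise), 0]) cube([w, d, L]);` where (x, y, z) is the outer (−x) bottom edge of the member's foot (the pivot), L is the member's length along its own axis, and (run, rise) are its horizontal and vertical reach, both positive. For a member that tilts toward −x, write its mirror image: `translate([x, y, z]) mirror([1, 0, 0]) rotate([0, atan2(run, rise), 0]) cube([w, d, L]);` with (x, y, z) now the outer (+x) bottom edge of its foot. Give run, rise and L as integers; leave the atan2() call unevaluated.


translate([408, 0, 765]) cube([67, 1331, 90]);
translate([0, 58, 0]) rotate([0, atan2(408, 765), 0]) cube([31, 38, 867]);
translate([883, 58, 0]) mirror([1, 0, 0]) rotate([0, atan2(408, 765), 0]) cube([31, 38, 867]);
translate([0, 1235, 0]) rotate([0, atan2(408, 765), 0]) cube([31, 38, 867]);
translate([883, 1235, 0]) mirror([1, 0, 0]) rotate([0, atan2(408, 765), 0]) cube([31, 38, 867]);


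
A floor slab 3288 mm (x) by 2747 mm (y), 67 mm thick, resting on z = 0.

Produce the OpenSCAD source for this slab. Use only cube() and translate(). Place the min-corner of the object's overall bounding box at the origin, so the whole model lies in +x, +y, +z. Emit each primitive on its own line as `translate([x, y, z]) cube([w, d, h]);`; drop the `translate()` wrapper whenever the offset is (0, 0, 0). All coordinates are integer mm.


cube([3288, 2747, 67]);


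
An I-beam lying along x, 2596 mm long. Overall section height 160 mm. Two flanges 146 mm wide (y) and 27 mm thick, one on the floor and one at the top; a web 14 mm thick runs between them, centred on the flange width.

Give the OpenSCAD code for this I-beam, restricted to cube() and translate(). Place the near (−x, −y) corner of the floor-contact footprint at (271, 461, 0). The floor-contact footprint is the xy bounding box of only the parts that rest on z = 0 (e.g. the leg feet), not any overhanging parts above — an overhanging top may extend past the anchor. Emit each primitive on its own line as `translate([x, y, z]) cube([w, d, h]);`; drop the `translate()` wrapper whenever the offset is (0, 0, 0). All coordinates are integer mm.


translate([271, 461, 0]) cube([2596, 146, 27]);
translate([271, 527, 27]) cube([2596, 14, 106]);
translate([271, 461, 133]) cube([2596, 146, 27]);


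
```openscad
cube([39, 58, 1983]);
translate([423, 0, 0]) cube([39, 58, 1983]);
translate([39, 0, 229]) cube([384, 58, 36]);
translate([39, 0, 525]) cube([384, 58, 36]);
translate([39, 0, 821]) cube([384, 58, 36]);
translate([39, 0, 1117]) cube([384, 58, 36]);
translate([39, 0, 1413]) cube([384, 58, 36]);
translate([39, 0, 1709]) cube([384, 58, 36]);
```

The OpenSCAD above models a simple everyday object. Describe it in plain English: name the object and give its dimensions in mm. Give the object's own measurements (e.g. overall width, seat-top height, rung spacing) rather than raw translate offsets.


A straight ladder. Two 39×58 mm vertical rails, 1983 mm tall, stand 462 mm apart (outside-to-outside) with their front faces coplanar on the −y side. 6 rungs, each 58 mm deep and 36 mm tall, span between the inner faces of the rails, front faces flush with the rails. The lowest rung's underside is at z = 229 mm and rungs are spaced 296 mm apart (underside to underside).


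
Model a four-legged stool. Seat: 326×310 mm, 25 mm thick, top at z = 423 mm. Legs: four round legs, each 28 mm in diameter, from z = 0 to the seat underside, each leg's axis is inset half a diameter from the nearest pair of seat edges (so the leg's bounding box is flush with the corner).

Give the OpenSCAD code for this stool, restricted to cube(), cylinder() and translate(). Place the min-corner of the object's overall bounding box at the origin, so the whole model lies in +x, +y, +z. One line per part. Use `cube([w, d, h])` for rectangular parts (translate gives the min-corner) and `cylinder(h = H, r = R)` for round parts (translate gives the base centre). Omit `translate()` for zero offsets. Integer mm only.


translate([0, 0, 398]) cube([326, 310, 25]);
translate([14, 14, 0]) cylinder(h = 398, r = 14);
translate([312, 14, 0]) cylinder(h = 398, r = 14);
translate([14, 296, 0]) cylinder(h = 398, r = 14);
translate([312, 296, 0]) cylinder(h = 398, r = 14);


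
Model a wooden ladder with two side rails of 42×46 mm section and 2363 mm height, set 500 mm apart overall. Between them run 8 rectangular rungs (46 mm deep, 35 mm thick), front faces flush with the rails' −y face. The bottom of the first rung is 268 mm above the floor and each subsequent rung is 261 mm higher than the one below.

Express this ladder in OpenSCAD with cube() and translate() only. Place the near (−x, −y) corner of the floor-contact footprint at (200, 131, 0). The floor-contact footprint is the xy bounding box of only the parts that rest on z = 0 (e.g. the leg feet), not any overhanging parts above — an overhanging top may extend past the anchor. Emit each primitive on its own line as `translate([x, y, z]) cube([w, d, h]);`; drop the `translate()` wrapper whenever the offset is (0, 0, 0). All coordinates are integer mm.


translate([200, 131, 0]) cube([42, 46, 2363]);
translate([658, 131, 0]) cube([42, 46, 2363]);
translate([242, 131, 268]) cube([416, 46, 35]);
translate([242, 131, 529]) cube([416, 46, 35]);
translate([242, 131, 790]) cube([416, 46, 35]);
translate([242, 131, 1051]) cube([416, 46, 35]);
translate([242, 131, 1312]) cube([416, 46, 35]);
translate([242, 131, 1573]) cube([416, 46, 35]);
translate([242, 131, 1834]) cube([416, 46, 35]);
translate([242, 131, 2095]) cube([416, 46, 35]);


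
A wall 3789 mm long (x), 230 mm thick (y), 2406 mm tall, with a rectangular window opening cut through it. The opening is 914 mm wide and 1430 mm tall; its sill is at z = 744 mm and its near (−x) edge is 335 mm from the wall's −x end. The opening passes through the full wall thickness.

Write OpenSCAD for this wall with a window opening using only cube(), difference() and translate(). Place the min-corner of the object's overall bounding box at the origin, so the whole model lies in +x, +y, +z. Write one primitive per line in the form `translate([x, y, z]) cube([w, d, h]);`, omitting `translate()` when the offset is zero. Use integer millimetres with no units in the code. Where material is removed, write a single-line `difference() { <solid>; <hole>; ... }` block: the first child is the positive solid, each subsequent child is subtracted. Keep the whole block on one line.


difference() { cube([3789, 230, 2406]); translate([335, 0, 744]) cube([914, 230, 1430]); }


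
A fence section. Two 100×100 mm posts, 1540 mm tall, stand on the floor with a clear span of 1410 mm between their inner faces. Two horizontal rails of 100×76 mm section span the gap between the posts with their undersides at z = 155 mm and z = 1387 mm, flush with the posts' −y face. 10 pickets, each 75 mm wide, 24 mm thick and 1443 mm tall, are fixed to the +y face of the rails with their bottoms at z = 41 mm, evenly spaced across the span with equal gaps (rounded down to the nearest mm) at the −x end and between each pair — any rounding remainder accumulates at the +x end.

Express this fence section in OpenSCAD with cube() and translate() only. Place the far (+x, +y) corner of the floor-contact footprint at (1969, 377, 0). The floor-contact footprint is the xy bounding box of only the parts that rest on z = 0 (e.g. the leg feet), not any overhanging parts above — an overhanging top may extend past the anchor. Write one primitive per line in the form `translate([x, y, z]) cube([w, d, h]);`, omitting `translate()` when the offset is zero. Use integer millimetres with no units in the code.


translate([359, 277, 0]) cube([100, 100, 1540]);
translate([1869, 277, 0]) cube([100, 100, 1540]);
translate([459, 277, 155]) cube([1410, 100, 76]);
translate([459, 277, 1387]) cube([1410, 100, 76]);
translate([519, 377, 41]) cube([75, 24, 1443]);
translate([654, 377, 41]) cube([75, 24, 1443]);
translate([789, 377, 41]) cube([75, 24, 1443]);
translate([924, 377, 41]) cube([75, 24, 1443]);
translate([1059, 377, 41]) cube([75, 24, 1443]);
translate([1194, 377, 41]) cube([75, 24, 1443]);
translate([1329, 377, 41]) cube([75, 24, 1443]);
translate([1464, 377, 41]) cube([75, 24, 1443]);
translate([1599, 377, 41]) cube([75, 24, 1443]);
translate([1734, 377, 41]) cube([75, 24, 1443]);


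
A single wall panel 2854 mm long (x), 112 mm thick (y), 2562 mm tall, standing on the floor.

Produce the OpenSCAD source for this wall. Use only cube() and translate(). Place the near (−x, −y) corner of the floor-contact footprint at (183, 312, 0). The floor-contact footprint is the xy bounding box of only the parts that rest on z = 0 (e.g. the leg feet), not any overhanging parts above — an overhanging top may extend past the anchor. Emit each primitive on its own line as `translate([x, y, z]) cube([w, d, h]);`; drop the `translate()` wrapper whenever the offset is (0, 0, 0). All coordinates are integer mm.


translate([183, 312, 0]) cube([2854, 112, 2562]);


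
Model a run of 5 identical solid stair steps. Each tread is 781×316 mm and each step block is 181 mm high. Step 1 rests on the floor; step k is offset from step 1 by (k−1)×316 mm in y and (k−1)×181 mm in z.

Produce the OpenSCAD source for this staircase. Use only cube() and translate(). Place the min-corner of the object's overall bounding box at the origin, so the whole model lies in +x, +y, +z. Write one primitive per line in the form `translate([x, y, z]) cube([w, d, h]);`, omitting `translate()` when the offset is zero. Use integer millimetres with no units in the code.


cube([781, 316, 181]);
translate([0, 316, 181]) cube([781, 316, 181]);
translate([0, 632, 362]) cube([781, 316, 181]);
translate([0, 948, 543]) cube([781, 316, 181]);
translate([0, 1264, 724]) cube([781, 316, 181]);


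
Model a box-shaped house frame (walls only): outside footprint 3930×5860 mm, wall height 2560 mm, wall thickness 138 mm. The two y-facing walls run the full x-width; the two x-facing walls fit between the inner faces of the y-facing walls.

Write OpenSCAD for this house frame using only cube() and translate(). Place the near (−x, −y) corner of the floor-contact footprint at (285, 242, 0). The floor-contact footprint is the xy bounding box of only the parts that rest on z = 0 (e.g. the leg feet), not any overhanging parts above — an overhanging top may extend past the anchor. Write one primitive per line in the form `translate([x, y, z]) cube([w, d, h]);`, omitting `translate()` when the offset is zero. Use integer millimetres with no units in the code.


translate([285, 242, 0]) cube([3930, 138, 2560]);
translate([285, 5964, 0]) cube([3930, 138, 2560]);
translate([285, 380, 0]) cube([138, 5584, 2560]);
translate([4077, 380, 0]) cube([138, 5584, 2560]);


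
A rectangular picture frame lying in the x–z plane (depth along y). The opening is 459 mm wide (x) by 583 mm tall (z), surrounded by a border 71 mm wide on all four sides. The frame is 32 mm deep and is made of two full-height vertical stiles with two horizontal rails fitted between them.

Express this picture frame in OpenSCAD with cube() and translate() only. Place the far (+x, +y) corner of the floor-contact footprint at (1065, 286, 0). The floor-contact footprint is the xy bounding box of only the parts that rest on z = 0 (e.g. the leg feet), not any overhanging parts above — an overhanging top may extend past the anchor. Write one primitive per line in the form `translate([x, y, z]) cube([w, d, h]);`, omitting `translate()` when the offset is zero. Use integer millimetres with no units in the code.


translate([464, 254, 0]) cube([71, 32, 725]);
translate([994, 254, 0]) cube([71, 32, 725]);
translate([535, 254, 0]) cube([459, 32, 71]);
translate([535, 254, 654]) cube([459, 32, 71]);


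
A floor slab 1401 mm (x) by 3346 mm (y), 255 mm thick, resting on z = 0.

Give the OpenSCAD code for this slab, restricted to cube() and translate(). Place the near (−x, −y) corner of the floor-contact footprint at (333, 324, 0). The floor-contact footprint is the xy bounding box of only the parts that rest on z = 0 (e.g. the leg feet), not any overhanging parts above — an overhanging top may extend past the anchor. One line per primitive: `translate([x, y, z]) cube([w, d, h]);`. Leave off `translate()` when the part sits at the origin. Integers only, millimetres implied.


translate([333, 324, 0]) cube([1401, 3346, 255]);


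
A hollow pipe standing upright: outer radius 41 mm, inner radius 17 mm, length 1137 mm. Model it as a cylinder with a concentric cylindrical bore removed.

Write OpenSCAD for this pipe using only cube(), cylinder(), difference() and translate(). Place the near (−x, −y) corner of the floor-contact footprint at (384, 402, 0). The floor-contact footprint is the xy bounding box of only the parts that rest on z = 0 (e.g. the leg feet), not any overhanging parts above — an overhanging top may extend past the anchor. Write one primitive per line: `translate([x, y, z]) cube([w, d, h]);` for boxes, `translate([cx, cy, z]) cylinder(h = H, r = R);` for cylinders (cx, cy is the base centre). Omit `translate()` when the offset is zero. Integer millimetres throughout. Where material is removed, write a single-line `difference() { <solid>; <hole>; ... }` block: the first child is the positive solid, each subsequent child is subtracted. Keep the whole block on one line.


difference() { translate([425, 443, 0]) cylinder(h = 1137, r = 41); translate([425, 443, 0]) cylinder(h = 1137, r = 17); }


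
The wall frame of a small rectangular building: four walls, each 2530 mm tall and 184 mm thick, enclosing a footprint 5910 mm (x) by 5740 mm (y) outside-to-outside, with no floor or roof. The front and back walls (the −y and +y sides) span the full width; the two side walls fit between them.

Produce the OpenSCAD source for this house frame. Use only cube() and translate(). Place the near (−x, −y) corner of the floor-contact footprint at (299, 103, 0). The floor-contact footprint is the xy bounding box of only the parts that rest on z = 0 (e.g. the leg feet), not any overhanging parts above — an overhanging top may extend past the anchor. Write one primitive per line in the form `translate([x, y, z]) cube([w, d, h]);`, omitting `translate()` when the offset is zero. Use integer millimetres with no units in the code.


translate([299, 103, 0]) cube([5910, 184, 2530]);
translate([299, 5659, 0]) cube([5910, 184, 2530]);
translate([299, 287, 0]) cube([184, 5372, 2530]);
translate([6025, 287, 0]) cube([184, 5372, 2530]);


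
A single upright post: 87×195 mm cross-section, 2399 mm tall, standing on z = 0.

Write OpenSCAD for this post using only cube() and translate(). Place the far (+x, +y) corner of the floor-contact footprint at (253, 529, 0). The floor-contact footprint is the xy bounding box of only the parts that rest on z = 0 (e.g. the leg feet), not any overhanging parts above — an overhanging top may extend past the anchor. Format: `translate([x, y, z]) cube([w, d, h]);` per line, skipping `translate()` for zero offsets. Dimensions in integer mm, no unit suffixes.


translate([166, 334, 0]) cube([87, 195, 2399]);


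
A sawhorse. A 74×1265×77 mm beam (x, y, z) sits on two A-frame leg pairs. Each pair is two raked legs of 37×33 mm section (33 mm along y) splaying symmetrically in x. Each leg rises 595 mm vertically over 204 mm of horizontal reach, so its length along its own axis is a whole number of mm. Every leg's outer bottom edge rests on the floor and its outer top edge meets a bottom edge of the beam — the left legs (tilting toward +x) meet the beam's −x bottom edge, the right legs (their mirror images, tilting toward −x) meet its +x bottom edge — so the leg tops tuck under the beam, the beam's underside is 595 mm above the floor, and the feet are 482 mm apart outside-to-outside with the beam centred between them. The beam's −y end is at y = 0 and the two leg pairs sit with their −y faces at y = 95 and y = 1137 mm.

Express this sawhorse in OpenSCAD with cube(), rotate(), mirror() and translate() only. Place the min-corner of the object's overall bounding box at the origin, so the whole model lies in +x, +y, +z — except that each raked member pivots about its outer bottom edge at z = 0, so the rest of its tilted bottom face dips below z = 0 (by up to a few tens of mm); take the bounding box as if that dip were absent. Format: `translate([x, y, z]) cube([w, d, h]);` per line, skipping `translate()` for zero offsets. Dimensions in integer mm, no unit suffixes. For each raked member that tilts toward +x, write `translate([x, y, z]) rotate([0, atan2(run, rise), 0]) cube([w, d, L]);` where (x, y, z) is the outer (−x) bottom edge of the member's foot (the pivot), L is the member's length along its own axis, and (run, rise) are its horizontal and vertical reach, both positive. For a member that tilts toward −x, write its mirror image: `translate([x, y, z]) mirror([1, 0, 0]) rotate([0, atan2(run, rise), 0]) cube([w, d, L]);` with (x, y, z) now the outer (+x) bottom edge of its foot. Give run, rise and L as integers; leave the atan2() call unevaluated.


translate([204, 0, 595]) cube([74, 1265, 77]);
translate([0, 95, 0]) rotate([0, atan2(204, 595), 0]) cube([37, 33, 629]);
translate([482, 95, 0]) mirror([1, 0, 0]) rotate([0, atan2(204, 595), 0]) cube([37, 33, 629]);
translate([0, 1137, 0]) rotate([0, atan2(204, 595), 0]) cube([37, 33, 629]);
translate([482, 1137, 0]) mirror([1, 0, 0]) rotate([0, atan2(204, 595), 0]) cube([37, 33, 629]);


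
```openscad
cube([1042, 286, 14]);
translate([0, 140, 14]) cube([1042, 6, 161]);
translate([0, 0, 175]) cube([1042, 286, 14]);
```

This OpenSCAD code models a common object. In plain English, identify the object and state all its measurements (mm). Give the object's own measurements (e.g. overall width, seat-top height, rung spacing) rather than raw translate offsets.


An I-beam lying along x, 1042 mm long. Overall section height 189 mm. Two flanges 286 mm wide (y) and 14 mm thick, one on the floor and one at the top; a web 6 mm thick runs between them, centred on the flange width.


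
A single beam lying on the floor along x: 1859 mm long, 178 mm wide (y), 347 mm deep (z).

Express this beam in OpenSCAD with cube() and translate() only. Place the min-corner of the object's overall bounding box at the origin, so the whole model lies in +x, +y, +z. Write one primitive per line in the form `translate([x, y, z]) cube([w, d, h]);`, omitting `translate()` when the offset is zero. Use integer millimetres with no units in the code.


cube([1859, 178, 347]);


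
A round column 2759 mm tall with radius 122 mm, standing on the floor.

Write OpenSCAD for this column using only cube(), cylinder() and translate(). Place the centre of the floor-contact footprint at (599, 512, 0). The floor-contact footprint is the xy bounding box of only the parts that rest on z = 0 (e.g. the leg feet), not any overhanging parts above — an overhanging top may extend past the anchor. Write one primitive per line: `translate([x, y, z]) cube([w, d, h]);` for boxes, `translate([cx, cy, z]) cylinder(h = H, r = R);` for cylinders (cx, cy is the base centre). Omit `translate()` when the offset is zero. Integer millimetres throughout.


translate([599, 512, 0]) cylinder(h = 2759, r = 122);


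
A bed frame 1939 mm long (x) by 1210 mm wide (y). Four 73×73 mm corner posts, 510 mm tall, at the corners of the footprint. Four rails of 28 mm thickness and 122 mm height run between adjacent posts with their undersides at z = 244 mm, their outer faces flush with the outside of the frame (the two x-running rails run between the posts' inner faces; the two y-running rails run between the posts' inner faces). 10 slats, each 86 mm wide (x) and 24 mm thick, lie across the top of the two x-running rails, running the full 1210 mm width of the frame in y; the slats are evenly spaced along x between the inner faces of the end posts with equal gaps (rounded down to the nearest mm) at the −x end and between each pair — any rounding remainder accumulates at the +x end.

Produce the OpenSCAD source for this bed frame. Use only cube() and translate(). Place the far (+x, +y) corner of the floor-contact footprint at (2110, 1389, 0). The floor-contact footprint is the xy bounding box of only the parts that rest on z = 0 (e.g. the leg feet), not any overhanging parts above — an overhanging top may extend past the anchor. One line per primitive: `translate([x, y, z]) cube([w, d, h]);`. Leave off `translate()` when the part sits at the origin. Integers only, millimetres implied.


// slat z = rail_z + rail_h = 244 + 122 = 366
// slat gap = ⌊(1793 − 10·86) / 11⌋ = 84
translate([171, 179, 0]) cube([73, 73, 510]);
translate([171, 1316, 0]) cube([73, 73, 510]);
translate([2037, 179, 0]) cube([73, 73, 510]);
translate([2037, 1316, 0]) cube([73, 73, 510]);
translate([244, 179, 244]) cube([1793, 28, 122]);
translate([244, 1361, 244]) cube([1793, 28, 122]);
translate([171, 252, 244]) cube([28, 1064, 122]);
translate([2082, 252, 244]) cube([28, 1064, 122]);
translate([328, 179, 366]) cube([86, 1210, 24]);
translate([498, 179, 366]) cube([86, 1210, 24]);
translate([668, 179, 366]) cube([86, 1210, 24]);
translate([838, 179, 366]) cube([86, 1210, 24]);
translate([1008, 179, 366]) cube([86, 1210, 24]);
translate([1178, 179, 366]) cube([86, 1210, 24]);
translate([1348, 179, 366]) cube([86, 1210, 24]);
translate([1518, 179, 366]) cube([86, 1210, 24]);
translate([1688, 179, 366]) cube([86, 1210, 24]);
translate([1858, 179, 366]) cube([86, 1210, 24]);


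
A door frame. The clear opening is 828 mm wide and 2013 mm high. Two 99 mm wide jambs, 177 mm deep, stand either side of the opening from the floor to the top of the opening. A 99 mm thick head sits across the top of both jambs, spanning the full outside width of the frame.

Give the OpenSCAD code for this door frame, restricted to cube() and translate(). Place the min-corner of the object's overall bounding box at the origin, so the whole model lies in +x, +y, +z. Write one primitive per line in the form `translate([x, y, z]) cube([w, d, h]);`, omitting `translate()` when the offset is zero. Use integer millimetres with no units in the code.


cube([99, 177, 2013]);
translate([927, 0, 0]) cube([99, 177, 2013]);
translate([0, 0, 2013]) cube([1026, 177, 99]);
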